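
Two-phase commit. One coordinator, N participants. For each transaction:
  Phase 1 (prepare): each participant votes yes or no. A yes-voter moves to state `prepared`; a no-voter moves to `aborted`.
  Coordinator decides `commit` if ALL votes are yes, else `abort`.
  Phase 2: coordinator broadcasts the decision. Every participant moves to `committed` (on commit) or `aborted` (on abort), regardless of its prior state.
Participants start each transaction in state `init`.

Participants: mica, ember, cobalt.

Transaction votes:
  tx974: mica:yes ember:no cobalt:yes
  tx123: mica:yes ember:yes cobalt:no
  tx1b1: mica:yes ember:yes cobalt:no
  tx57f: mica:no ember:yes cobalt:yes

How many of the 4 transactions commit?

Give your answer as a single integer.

tx974: no from ember -> abort (commits=0)
tx123: no from cobalt -> abort (commits=0)
tx1b1: no from cobalt -> abort (commits=0)
tx57f: no from mica -> abort (commits=0)

Answer: 0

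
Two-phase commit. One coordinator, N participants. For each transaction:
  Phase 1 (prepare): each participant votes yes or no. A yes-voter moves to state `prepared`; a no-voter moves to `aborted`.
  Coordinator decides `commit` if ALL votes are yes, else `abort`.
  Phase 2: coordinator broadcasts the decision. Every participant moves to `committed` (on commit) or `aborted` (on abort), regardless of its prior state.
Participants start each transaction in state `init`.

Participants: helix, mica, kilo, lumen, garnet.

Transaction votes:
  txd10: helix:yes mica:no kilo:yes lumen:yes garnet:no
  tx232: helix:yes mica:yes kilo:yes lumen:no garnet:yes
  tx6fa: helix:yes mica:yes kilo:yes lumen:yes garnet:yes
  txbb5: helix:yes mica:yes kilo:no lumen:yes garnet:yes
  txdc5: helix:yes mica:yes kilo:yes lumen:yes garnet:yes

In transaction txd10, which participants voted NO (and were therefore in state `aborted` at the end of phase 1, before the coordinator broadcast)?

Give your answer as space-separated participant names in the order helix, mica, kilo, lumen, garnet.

Answer: mica garnet

Derivation:
Txn txd10 phase 1: helix yes -> prepared; mica no -> aborted; kilo yes -> prepared; lumen yes -> prepared; garnet no -> aborted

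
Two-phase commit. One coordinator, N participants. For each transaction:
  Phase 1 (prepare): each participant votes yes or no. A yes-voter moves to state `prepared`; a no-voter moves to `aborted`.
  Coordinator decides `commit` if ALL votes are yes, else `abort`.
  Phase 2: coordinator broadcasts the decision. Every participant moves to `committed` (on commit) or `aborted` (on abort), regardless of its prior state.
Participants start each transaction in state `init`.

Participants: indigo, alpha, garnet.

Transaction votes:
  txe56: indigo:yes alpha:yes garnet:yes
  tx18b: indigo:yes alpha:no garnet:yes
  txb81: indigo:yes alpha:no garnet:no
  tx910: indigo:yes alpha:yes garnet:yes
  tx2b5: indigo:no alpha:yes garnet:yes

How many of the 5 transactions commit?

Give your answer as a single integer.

txe56: all yes -> commit (commits=1)
tx18b: no from alpha -> abort (commits=1)
txb81: no from alpha, garnet -> abort (commits=1)
tx910: all yes -> commit (commits=2)
tx2b5: no from indigo -> abort (commits=2)

Answer: 2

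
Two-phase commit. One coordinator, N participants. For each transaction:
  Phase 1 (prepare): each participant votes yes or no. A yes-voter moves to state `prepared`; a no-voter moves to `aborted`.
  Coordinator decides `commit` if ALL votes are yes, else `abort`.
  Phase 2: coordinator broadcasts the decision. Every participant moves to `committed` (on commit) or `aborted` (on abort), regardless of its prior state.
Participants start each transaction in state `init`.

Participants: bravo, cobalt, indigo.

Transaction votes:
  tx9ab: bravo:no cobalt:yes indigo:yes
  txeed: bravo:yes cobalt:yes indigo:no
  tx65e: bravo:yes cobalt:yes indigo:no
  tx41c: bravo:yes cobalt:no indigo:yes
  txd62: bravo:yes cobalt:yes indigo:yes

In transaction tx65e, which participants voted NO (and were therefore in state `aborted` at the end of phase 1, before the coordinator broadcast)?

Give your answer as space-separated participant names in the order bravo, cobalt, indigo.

Answer: indigo

Derivation:
Txn tx65e phase 1: bravo yes -> prepared; cobalt yes -> prepared; indigo no -> aborted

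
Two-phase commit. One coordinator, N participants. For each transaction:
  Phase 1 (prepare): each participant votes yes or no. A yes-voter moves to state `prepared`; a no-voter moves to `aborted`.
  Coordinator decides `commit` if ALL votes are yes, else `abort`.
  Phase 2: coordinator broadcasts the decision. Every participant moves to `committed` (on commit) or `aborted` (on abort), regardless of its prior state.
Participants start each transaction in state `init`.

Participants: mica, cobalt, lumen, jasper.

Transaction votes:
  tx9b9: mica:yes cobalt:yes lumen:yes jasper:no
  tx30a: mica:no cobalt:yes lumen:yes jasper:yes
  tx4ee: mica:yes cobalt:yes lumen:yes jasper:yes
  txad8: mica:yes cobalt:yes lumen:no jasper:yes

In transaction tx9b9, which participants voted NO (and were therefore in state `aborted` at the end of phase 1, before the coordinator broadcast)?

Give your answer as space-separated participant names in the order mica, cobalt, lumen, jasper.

Answer: jasper

Derivation:
Txn tx9b9 phase 1: mica yes -> prepared; cobalt yes -> prepared; lumen yes -> prepared; jasper no -> aborted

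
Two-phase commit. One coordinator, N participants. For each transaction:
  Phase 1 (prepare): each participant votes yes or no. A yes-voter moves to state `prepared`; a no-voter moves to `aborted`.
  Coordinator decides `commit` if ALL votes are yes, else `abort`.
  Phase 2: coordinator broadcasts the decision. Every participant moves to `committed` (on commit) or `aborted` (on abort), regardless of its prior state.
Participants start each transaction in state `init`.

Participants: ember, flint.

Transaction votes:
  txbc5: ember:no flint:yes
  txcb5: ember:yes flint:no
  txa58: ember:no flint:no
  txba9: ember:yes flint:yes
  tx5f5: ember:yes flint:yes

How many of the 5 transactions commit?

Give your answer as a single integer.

Answer: 2

Derivation:
txbc5: no from ember -> abort (commits=0)
txcb5: no from flint -> abort (commits=0)
txa58: no from ember, flint -> abort (commits=0)
txba9: all yes -> commit (commits=1)
tx5f5: all yes -> commit (commits=2)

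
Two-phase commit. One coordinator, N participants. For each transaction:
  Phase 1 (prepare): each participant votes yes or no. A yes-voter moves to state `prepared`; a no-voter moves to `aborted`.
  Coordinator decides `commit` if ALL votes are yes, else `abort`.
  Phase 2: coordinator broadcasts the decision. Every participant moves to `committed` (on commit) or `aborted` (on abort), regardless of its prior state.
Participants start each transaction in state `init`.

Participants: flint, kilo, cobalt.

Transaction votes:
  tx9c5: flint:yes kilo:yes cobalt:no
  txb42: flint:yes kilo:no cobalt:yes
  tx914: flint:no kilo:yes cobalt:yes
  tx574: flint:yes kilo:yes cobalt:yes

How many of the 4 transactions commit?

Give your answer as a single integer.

tx9c5: no from cobalt -> abort (commits=0)
txb42: no from kilo -> abort (commits=0)
tx914: no from flint -> abort (commits=0)
tx574: all yes -> commit (commits=1)

Answer: 1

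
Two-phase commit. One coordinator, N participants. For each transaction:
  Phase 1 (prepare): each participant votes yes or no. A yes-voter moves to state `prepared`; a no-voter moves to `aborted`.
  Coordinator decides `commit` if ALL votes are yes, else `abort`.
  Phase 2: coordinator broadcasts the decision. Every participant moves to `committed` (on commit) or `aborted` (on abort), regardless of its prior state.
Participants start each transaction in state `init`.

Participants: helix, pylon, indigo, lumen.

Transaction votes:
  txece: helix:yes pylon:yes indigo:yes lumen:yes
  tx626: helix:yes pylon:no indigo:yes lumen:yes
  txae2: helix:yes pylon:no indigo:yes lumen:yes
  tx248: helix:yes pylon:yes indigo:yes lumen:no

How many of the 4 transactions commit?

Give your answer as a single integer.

Answer: 1

Derivation:
txece: all yes -> commit (commits=1)
tx626: no from pylon -> abort (commits=1)
txae2: no from pylon -> abort (commits=1)
tx248: no from lumen -> abort (commits=1)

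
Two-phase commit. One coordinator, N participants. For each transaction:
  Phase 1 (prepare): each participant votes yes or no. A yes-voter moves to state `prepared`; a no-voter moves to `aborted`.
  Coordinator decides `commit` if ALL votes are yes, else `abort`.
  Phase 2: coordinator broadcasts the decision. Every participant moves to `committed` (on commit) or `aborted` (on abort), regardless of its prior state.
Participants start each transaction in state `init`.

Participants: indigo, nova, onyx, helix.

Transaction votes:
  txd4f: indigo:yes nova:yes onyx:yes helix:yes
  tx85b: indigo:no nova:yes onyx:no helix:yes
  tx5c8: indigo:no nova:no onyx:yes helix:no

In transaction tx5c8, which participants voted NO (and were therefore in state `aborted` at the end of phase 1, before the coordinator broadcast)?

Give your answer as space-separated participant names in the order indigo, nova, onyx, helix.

Txn tx5c8 phase 1: indigo no -> aborted; nova no -> aborted; onyx yes -> prepared; helix no -> aborted

Answer: indigo nova helix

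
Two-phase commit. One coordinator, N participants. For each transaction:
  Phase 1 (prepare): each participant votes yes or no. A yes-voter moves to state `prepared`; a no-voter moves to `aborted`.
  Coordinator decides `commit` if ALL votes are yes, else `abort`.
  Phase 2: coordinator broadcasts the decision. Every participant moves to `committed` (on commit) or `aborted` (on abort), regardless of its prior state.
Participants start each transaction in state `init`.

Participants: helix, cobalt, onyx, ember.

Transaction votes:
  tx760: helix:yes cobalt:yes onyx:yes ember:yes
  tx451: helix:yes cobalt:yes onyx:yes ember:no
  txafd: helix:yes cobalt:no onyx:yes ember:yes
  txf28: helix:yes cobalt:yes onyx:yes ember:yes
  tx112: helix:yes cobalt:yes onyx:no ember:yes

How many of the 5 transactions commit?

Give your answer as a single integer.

Answer: 2

Derivation:
tx760: all yes -> commit (commits=1)
tx451: no from ember -> abort (commits=1)
txafd: no from cobalt -> abort (commits=1)
txf28: all yes -> commit (commits=2)
tx112: no from onyx -> abort (commits=2)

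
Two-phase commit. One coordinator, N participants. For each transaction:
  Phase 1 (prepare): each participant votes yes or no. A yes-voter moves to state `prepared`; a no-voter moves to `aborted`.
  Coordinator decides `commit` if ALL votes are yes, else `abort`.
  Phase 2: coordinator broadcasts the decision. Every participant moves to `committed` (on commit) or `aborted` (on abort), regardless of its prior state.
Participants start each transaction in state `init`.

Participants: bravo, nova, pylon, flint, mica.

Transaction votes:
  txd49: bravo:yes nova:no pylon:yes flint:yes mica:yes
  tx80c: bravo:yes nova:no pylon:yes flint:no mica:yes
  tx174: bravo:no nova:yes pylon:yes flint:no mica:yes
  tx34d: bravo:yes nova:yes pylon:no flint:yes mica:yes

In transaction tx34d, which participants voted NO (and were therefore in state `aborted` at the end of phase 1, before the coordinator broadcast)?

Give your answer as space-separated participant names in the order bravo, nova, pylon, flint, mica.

Txn tx34d phase 1: bravo yes -> prepared; nova yes -> prepared; pylon no -> aborted; flint yes -> prepared; mica yes -> prepared

Answer: pylon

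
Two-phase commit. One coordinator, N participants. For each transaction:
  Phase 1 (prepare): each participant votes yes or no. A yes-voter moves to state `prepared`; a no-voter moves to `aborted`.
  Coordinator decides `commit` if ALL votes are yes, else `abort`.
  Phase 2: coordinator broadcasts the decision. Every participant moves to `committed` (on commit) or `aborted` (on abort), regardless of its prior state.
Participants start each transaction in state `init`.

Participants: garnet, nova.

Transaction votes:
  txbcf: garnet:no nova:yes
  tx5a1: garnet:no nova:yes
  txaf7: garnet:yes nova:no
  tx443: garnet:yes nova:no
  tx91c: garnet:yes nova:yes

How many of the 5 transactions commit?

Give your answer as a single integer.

Answer: 1

Derivation:
txbcf: no from garnet -> abort (commits=0)
tx5a1: no from garnet -> abort (commits=0)
txaf7: no from nova -> abort (commits=0)
tx443: no from nova -> abort (commits=0)
tx91c: all yes -> commit (commits=1)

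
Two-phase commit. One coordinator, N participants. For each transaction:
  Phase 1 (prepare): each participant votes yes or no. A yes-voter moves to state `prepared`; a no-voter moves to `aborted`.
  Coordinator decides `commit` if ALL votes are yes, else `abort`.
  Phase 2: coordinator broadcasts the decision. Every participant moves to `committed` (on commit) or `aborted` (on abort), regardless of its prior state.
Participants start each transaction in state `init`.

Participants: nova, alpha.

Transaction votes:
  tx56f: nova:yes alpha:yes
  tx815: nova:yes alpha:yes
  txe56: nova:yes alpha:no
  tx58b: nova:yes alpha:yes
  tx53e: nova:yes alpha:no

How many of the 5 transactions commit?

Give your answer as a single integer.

Answer: 3

Derivation:
tx56f: all yes -> commit (commits=1)
tx815: all yes -> commit (commits=2)
txe56: no from alpha -> abort (commits=2)
tx58b: all yes -> commit (commits=3)
tx53e: no from alpha -> abort (commits=3)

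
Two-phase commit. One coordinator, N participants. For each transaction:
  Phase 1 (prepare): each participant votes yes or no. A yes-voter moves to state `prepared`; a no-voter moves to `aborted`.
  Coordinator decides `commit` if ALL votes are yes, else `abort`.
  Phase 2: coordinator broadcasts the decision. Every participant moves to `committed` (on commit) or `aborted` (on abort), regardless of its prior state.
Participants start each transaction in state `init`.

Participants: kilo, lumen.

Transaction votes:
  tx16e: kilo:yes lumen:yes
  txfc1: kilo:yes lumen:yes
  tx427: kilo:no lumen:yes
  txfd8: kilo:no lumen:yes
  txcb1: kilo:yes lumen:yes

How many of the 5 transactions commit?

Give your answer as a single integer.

Answer: 3

Derivation:
tx16e: all yes -> commit (commits=1)
txfc1: all yes -> commit (commits=2)
tx427: no from kilo -> abort (commits=2)
txfd8: no from kilo -> abort (commits=2)
txcb1: all yes -> commit (commits=3)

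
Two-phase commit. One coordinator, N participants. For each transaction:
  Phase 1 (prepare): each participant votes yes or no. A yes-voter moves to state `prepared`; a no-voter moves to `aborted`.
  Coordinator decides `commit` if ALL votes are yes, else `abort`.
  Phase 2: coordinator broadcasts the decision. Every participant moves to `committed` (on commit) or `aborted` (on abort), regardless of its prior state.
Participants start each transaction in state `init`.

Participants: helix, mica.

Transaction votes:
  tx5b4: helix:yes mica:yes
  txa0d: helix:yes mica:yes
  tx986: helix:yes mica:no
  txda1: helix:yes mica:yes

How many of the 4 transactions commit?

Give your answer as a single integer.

Answer: 3

Derivation:
tx5b4: all yes -> commit (commits=1)
txa0d: all yes -> commit (commits=2)
tx986: no from mica -> abort (commits=2)
txda1: all yes -> commit (commits=3)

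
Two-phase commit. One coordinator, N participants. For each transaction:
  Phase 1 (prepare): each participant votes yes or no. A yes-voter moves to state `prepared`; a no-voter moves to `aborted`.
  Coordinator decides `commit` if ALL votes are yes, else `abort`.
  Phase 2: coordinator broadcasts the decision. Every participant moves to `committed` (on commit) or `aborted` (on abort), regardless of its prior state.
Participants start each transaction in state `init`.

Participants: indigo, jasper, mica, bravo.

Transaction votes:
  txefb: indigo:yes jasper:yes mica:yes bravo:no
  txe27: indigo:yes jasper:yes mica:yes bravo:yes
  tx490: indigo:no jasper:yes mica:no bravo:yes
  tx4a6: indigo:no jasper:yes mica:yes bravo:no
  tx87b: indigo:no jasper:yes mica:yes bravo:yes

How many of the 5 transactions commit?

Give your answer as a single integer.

Answer: 1

Derivation:
txefb: no from bravo -> abort (commits=0)
txe27: all yes -> commit (commits=1)
tx490: no from indigo, mica -> abort (commits=1)
tx4a6: no from indigo, bravo -> abort (commits=1)
tx87b: no from indigo -> abort (commits=1)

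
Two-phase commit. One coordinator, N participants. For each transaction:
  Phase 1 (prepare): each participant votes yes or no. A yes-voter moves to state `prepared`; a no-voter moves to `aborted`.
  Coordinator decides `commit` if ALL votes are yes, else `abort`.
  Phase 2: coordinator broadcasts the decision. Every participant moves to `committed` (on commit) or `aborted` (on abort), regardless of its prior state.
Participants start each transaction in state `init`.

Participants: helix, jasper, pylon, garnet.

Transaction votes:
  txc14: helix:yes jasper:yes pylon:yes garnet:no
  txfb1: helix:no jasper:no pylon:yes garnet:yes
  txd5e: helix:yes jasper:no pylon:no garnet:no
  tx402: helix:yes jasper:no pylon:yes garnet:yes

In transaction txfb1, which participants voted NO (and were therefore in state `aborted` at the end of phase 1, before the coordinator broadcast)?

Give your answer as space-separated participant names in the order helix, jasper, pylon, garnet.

Txn txfb1 phase 1: helix no -> aborted; jasper no -> aborted; pylon yes -> prepared; garnet yes -> prepared

Answer: helix jasper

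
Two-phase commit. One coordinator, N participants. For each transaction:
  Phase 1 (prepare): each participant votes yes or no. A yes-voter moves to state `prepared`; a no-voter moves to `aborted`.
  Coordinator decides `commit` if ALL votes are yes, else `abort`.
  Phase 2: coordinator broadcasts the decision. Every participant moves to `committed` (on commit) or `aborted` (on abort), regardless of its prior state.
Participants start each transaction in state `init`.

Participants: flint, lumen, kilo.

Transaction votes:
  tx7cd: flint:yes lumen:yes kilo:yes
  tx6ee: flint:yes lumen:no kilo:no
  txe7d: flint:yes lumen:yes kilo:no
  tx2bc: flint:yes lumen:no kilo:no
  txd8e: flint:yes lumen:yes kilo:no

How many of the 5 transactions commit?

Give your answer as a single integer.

tx7cd: all yes -> commit (commits=1)
tx6ee: no from lumen, kilo -> abort (commits=1)
txe7d: no from kilo -> abort (commits=1)
tx2bc: no from lumen, kilo -> abort (commits=1)
txd8e: no from kilo -> abort (commits=1)

Answer: 1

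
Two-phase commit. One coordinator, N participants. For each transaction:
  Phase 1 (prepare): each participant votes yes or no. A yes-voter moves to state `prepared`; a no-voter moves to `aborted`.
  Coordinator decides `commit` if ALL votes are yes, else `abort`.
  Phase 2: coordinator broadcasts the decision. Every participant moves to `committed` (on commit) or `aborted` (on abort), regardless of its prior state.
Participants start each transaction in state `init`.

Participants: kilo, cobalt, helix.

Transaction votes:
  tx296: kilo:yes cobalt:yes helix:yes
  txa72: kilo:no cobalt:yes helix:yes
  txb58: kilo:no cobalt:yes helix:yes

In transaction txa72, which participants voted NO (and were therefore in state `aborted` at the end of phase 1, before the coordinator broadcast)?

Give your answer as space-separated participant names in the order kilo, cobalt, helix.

Txn txa72 phase 1: kilo no -> aborted; cobalt yes -> prepared; helix yes -> prepared

Answer: kilo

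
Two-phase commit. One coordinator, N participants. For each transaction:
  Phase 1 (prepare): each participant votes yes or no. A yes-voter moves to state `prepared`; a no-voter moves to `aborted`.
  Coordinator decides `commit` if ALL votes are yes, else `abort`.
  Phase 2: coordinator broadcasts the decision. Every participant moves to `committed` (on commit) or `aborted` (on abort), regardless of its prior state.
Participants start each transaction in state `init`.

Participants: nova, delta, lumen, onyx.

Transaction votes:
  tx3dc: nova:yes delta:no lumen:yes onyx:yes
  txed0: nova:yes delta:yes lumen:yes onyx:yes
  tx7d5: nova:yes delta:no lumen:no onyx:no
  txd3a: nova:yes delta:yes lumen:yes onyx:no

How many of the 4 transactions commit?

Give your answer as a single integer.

Answer: 1

Derivation:
tx3dc: no from delta -> abort (commits=0)
txed0: all yes -> commit (commits=1)
tx7d5: no from delta, lumen, onyx -> abort (commits=1)
txd3a: no from onyx -> abort (commits=1)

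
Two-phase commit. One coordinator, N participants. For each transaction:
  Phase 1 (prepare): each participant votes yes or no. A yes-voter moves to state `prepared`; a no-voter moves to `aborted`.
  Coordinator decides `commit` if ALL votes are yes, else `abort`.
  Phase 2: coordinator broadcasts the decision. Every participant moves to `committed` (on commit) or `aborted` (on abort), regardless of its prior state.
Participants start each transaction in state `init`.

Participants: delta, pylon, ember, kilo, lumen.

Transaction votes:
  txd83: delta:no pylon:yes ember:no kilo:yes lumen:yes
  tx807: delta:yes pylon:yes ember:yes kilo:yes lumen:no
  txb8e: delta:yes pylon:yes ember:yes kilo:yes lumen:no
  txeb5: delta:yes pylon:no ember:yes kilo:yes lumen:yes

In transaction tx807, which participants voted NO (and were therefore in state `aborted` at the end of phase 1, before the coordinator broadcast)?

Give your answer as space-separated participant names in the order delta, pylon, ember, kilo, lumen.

Txn tx807 phase 1: delta yes -> prepared; pylon yes -> prepared; ember yes -> prepared; kilo yes -> prepared; lumen no -> aborted

Answer: lumen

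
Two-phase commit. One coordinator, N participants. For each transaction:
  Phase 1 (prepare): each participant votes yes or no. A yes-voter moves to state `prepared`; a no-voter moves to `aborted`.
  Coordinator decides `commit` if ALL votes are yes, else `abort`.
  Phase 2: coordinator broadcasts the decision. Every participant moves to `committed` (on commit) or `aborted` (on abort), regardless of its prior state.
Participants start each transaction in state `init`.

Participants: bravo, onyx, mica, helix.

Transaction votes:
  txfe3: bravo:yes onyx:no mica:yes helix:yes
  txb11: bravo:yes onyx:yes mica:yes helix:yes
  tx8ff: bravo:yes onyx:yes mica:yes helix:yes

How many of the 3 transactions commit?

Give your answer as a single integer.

Answer: 2

Derivation:
txfe3: no from onyx -> abort (commits=0)
txb11: all yes -> commit (commits=1)
tx8ff: all yes -> commit (commits=2)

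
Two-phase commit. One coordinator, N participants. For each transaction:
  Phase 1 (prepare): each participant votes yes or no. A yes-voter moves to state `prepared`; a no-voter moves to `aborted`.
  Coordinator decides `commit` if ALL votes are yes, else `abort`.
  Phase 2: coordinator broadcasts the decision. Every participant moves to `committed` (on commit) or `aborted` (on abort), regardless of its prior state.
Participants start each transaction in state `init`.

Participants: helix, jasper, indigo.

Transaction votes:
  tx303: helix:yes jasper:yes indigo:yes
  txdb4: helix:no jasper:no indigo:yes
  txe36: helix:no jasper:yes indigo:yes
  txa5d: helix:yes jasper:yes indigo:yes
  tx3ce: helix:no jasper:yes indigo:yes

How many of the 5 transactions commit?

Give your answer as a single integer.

tx303: all yes -> commit (commits=1)
txdb4: no from helix, jasper -> abort (commits=1)
txe36: no from helix -> abort (commits=1)
txa5d: all yes -> commit (commits=2)
tx3ce: no from helix -> abort (commits=2)

Answer: 2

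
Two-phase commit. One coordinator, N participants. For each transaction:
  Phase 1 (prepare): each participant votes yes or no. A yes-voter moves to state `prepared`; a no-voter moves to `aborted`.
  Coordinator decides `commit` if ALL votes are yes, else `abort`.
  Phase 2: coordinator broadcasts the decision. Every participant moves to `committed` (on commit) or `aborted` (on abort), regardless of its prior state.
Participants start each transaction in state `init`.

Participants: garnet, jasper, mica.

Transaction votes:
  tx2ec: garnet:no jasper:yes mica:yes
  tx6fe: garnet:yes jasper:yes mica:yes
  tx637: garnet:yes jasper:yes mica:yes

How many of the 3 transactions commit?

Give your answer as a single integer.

Answer: 2

Derivation:
tx2ec: no from garnet -> abort (commits=0)
tx6fe: all yes -> commit (commits=1)
tx637: all yes -> commit (commits=2)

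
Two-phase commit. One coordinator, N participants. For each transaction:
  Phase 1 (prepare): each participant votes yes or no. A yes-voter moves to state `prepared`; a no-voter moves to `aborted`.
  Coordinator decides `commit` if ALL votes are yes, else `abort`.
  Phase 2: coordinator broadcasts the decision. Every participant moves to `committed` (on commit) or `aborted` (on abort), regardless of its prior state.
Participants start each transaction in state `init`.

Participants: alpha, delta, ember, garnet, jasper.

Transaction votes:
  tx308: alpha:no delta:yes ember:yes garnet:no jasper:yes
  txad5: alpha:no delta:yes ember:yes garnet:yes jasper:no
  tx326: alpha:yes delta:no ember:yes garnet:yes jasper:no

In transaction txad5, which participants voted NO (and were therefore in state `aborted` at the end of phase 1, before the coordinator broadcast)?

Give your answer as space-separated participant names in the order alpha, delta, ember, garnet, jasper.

Answer: alpha jasper

Derivation:
Txn txad5 phase 1: alpha no -> aborted; delta yes -> prepared; ember yes -> prepared; garnet yes -> prepared; jasper no -> aborted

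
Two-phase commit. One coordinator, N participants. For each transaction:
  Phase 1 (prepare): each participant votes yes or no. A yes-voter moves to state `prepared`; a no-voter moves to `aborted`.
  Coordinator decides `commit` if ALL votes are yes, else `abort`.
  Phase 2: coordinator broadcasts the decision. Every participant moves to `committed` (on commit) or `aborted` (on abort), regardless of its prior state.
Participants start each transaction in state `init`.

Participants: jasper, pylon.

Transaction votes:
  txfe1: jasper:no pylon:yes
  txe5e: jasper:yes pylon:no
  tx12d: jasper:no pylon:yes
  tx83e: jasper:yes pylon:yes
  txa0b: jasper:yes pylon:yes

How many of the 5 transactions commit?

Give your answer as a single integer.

txfe1: no from jasper -> abort (commits=0)
txe5e: no from pylon -> abort (commits=0)
tx12d: no from jasper -> abort (commits=0)
tx83e: all yes -> commit (commits=1)
txa0b: all yes -> commit (commits=2)

Answer: 2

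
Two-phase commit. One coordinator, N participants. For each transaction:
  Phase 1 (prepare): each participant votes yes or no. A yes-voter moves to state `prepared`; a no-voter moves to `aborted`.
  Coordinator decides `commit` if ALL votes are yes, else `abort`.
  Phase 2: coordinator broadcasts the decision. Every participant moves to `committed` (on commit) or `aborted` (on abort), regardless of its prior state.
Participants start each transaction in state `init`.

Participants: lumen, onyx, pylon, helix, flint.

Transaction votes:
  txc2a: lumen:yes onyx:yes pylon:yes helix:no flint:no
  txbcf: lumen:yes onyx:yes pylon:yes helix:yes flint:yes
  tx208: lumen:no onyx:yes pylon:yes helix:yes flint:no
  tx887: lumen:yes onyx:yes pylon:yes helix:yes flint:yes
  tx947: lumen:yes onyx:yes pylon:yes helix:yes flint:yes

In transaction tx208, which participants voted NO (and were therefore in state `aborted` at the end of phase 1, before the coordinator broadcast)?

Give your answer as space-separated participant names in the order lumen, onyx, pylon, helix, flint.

Answer: lumen flint

Derivation:
Txn tx208 phase 1: lumen no -> aborted; onyx yes -> prepared; pylon yes -> prepared; helix yes -> prepared; flint no -> aborted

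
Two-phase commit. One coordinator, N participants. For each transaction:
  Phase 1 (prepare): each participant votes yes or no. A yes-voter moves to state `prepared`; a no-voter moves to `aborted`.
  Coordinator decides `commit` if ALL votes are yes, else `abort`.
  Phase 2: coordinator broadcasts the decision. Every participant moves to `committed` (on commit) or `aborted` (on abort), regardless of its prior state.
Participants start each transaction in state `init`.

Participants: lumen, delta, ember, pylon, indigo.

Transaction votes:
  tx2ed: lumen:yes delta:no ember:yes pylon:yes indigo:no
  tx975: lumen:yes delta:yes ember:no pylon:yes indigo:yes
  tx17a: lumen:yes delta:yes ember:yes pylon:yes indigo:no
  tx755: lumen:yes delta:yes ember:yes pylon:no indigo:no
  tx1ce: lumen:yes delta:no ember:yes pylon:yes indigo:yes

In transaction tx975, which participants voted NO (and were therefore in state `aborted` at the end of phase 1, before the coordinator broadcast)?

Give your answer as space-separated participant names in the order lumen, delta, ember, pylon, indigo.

Answer: ember

Derivation:
Txn tx975 phase 1: lumen yes -> prepared; delta yes -> prepared; ember no -> aborted; pylon yes -> prepared; indigo yes -> prepared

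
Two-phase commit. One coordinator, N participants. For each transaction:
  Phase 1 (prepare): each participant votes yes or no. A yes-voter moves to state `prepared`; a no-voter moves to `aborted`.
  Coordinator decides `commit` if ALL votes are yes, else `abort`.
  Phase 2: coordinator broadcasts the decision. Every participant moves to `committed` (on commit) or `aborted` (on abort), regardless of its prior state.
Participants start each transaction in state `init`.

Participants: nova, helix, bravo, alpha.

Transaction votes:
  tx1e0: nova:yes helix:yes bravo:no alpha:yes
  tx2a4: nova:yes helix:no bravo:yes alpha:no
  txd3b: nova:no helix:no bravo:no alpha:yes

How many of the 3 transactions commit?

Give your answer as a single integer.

tx1e0: no from bravo -> abort (commits=0)
tx2a4: no from helix, alpha -> abort (commits=0)
txd3b: no from nova, helix, bravo -> abort (commits=0)

Answer: 0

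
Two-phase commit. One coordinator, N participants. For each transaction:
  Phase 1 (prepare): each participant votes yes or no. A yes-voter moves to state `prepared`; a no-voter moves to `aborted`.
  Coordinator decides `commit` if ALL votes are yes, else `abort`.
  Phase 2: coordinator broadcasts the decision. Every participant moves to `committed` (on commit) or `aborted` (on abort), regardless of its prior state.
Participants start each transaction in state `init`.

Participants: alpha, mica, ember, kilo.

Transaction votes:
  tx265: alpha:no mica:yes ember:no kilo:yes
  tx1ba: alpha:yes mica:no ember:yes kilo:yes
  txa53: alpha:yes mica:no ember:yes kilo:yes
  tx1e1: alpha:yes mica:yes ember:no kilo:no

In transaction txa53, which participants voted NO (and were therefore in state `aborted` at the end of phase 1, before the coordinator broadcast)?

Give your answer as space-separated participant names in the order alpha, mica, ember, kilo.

Answer: mica

Derivation:
Txn txa53 phase 1: alpha yes -> prepared; mica no -> aborted; ember yes -> prepared; kilo yes -> prepared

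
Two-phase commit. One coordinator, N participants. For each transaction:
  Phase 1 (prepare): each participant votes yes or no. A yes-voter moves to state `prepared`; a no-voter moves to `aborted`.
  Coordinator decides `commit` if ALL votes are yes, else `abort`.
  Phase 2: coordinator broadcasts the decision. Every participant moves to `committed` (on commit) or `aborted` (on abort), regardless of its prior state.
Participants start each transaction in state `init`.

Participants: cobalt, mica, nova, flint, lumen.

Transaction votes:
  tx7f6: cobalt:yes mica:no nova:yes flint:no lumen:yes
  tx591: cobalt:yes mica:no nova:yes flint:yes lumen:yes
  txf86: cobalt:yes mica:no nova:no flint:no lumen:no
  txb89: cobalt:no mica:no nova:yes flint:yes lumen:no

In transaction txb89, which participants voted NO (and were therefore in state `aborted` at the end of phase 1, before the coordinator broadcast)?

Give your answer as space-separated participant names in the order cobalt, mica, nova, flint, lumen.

Answer: cobalt mica lumen

Derivation:
Txn txb89 phase 1: cobalt no -> aborted; mica no -> aborted; nova yes -> prepared; flint yes -> prepared; lumen no -> aborted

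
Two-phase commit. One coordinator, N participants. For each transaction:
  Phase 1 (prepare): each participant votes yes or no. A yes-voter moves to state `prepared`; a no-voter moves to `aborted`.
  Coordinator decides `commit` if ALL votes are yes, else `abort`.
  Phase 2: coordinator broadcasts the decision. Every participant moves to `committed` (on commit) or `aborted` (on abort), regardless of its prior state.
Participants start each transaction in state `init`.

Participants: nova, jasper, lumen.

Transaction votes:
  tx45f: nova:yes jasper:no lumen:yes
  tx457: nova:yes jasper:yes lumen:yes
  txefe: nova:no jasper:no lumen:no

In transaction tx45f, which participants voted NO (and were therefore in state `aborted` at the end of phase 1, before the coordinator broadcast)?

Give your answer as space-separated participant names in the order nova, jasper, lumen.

Txn tx45f phase 1: nova yes -> prepared; jasper no -> aborted; lumen yes -> prepared

Answer: jasper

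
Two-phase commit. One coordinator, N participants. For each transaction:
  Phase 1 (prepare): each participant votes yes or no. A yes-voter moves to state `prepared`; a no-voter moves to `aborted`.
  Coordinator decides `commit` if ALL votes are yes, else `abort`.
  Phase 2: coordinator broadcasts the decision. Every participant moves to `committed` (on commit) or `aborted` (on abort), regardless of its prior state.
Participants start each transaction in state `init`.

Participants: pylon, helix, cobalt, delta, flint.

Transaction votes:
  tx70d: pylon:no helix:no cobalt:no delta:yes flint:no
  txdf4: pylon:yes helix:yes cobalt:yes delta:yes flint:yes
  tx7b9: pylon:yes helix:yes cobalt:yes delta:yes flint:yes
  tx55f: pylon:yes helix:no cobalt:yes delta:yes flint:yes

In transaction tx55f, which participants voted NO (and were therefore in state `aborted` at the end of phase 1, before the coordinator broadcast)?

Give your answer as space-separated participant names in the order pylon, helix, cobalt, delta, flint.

Txn tx55f phase 1: pylon yes -> prepared; helix no -> aborted; cobalt yes -> prepared; delta yes -> prepared; flint yes -> prepared

Answer: helix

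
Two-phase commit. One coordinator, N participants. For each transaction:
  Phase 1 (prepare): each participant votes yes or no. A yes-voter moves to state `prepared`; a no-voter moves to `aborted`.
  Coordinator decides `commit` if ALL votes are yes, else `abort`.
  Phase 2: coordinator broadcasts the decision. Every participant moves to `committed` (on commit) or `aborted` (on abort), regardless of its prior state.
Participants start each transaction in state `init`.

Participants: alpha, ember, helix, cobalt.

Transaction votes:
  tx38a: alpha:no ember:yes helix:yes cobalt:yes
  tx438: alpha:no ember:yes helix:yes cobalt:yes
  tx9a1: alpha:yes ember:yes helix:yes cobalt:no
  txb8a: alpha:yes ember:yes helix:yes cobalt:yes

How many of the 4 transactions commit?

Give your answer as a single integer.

Answer: 1

Derivation:
tx38a: no from alpha -> abort (commits=0)
tx438: no from alpha -> abort (commits=0)
tx9a1: no from cobalt -> abort (commits=0)
txb8a: all yes -> commit (commits=1)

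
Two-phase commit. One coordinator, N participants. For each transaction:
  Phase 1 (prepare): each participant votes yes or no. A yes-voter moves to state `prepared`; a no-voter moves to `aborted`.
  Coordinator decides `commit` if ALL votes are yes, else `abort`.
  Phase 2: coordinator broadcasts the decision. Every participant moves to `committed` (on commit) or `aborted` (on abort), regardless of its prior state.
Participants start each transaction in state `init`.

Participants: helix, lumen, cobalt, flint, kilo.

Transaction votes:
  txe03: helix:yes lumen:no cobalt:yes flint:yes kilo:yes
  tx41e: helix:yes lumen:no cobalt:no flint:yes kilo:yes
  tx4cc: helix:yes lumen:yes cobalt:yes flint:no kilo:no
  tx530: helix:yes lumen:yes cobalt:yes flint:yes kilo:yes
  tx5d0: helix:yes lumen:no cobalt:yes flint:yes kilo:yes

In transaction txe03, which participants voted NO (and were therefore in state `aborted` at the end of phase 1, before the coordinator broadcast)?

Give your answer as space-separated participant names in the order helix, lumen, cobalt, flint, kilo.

Answer: lumen

Derivation:
Txn txe03 phase 1: helix yes -> prepared; lumen no -> aborted; cobalt yes -> prepared; flint yes -> prepared; kilo yes -> prepared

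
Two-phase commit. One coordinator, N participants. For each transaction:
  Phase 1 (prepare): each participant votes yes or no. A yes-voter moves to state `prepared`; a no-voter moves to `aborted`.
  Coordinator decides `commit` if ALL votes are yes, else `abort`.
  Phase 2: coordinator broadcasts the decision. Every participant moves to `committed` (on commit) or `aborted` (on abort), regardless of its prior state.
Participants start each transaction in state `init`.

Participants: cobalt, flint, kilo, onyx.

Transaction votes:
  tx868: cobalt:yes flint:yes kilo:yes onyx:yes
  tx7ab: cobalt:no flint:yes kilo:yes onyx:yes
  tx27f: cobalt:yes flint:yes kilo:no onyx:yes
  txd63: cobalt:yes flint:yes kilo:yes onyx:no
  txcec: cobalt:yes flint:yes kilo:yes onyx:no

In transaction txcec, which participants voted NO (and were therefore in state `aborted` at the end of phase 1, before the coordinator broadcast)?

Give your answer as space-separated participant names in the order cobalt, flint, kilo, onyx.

Answer: onyx

Derivation:
Txn txcec phase 1: cobalt yes -> prepared; flint yes -> prepared; kilo yes -> prepared; onyx no -> aborted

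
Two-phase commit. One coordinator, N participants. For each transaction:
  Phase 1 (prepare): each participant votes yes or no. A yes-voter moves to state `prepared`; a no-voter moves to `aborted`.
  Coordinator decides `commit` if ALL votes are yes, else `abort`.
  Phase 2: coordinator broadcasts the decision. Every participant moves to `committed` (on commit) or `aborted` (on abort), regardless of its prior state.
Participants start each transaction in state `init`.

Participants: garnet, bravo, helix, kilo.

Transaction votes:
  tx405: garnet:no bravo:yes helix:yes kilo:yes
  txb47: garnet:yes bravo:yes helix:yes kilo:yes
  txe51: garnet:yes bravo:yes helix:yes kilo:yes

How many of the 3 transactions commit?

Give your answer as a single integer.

Answer: 2

Derivation:
tx405: no from garnet -> abort (commits=0)
txb47: all yes -> commit (commits=1)
txe51: all yes -> commit (commits=2)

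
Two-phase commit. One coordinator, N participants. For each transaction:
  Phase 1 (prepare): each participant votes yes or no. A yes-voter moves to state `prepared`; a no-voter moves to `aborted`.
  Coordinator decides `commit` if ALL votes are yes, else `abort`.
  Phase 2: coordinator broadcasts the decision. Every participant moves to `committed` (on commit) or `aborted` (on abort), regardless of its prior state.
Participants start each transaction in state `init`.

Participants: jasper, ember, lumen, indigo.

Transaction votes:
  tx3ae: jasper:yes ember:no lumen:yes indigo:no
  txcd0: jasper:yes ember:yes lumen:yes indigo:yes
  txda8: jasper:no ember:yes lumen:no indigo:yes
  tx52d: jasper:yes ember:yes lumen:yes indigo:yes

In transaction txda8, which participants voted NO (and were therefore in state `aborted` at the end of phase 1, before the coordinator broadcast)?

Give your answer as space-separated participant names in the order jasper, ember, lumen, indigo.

Answer: jasper lumen

Derivation:
Txn txda8 phase 1: jasper no -> aborted; ember yes -> prepared; lumen no -> aborted; indigo yes -> prepared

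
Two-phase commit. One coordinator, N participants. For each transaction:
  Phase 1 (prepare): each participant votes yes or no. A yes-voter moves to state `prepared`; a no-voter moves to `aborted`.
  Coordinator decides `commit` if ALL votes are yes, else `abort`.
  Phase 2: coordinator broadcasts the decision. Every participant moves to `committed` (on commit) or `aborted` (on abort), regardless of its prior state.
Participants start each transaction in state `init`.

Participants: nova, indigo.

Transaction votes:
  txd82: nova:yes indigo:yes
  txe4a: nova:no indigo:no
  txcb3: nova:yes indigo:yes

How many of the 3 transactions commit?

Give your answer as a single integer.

Answer: 2

Derivation:
txd82: all yes -> commit (commits=1)
txe4a: no from nova, indigo -> abort (commits=1)
txcb3: all yes -> commit (commits=2)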